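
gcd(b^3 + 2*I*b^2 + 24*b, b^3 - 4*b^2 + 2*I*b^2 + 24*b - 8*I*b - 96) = b^2 + 2*I*b + 24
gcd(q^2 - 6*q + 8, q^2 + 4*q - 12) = q - 2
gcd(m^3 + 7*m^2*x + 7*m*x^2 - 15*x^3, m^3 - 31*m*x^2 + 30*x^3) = -m + x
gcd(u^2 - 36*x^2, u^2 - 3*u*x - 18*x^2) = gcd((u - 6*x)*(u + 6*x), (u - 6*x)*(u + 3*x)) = -u + 6*x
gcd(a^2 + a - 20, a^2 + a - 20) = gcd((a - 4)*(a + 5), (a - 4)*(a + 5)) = a^2 + a - 20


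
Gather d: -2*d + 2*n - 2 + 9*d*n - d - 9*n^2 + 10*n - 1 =d*(9*n - 3) - 9*n^2 + 12*n - 3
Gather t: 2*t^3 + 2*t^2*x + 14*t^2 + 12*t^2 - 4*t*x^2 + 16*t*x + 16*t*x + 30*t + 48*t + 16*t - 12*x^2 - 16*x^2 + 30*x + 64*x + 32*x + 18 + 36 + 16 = 2*t^3 + t^2*(2*x + 26) + t*(-4*x^2 + 32*x + 94) - 28*x^2 + 126*x + 70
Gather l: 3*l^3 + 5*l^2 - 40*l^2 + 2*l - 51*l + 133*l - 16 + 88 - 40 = 3*l^3 - 35*l^2 + 84*l + 32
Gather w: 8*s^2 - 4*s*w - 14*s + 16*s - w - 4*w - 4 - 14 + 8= 8*s^2 + 2*s + w*(-4*s - 5) - 10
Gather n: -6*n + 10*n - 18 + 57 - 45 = 4*n - 6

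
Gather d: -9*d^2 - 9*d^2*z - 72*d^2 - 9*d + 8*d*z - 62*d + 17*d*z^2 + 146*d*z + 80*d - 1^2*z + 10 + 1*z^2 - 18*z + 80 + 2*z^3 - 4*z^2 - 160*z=d^2*(-9*z - 81) + d*(17*z^2 + 154*z + 9) + 2*z^3 - 3*z^2 - 179*z + 90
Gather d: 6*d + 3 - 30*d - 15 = -24*d - 12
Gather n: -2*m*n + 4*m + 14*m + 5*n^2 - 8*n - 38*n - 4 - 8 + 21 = 18*m + 5*n^2 + n*(-2*m - 46) + 9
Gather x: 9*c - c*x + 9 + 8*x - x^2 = 9*c - x^2 + x*(8 - c) + 9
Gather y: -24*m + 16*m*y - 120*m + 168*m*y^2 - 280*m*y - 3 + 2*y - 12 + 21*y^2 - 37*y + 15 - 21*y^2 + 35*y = 168*m*y^2 - 264*m*y - 144*m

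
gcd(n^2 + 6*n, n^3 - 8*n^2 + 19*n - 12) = 1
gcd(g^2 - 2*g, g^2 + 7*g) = g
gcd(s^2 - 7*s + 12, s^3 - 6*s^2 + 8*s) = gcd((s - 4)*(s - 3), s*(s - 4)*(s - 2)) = s - 4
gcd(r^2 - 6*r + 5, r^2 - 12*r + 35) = r - 5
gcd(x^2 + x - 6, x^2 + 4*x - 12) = x - 2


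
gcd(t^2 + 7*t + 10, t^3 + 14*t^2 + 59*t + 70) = t^2 + 7*t + 10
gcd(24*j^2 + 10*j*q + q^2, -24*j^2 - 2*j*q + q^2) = 4*j + q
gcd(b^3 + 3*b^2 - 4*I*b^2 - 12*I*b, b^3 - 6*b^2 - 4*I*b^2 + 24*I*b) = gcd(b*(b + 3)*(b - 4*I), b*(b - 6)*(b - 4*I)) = b^2 - 4*I*b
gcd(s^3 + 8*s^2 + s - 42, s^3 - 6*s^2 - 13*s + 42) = s^2 + s - 6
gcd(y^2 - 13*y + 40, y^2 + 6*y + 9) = 1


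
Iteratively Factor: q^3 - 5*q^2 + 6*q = (q - 2)*(q^2 - 3*q) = q*(q - 2)*(q - 3)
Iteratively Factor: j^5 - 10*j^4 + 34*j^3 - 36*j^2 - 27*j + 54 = (j - 3)*(j^4 - 7*j^3 + 13*j^2 + 3*j - 18) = (j - 3)*(j - 2)*(j^3 - 5*j^2 + 3*j + 9) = (j - 3)*(j - 2)*(j + 1)*(j^2 - 6*j + 9) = (j - 3)^2*(j - 2)*(j + 1)*(j - 3)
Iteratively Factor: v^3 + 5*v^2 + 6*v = (v + 2)*(v^2 + 3*v) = v*(v + 2)*(v + 3)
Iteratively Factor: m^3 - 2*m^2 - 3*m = (m + 1)*(m^2 - 3*m) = (m - 3)*(m + 1)*(m)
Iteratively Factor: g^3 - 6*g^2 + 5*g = (g)*(g^2 - 6*g + 5) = g*(g - 1)*(g - 5)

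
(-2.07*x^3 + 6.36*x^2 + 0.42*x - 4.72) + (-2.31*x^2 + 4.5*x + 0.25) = -2.07*x^3 + 4.05*x^2 + 4.92*x - 4.47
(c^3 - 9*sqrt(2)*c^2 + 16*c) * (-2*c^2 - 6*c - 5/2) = -2*c^5 - 6*c^4 + 18*sqrt(2)*c^4 - 69*c^3/2 + 54*sqrt(2)*c^3 - 96*c^2 + 45*sqrt(2)*c^2/2 - 40*c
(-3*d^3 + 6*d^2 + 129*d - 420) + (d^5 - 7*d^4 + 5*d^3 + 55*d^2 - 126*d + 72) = d^5 - 7*d^4 + 2*d^3 + 61*d^2 + 3*d - 348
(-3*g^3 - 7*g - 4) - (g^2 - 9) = -3*g^3 - g^2 - 7*g + 5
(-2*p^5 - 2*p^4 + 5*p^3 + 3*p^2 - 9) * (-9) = 18*p^5 + 18*p^4 - 45*p^3 - 27*p^2 + 81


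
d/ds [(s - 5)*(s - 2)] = 2*s - 7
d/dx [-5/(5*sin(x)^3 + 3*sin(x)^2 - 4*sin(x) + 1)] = 5*(15*sin(x)^2 + 6*sin(x) - 4)*cos(x)/(5*sin(x)^3 + 3*sin(x)^2 - 4*sin(x) + 1)^2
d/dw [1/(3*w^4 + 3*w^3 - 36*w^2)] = (-4*w^2/3 - w + 8)/(w^3*(w^2 + w - 12)^2)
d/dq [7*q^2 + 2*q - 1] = 14*q + 2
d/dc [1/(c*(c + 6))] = 2*(-c - 3)/(c^2*(c^2 + 12*c + 36))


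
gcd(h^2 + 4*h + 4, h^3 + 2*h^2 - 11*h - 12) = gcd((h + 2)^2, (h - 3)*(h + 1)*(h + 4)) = 1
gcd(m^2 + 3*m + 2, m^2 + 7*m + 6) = m + 1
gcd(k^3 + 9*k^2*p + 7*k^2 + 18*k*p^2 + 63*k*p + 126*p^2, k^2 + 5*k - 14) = k + 7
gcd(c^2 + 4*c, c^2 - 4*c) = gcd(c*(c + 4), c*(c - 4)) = c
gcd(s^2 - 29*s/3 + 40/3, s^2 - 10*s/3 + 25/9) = s - 5/3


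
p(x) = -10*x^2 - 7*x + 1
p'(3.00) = -67.00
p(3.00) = -110.00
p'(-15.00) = 293.00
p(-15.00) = -2144.00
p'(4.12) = -89.40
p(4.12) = -197.58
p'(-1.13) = 15.60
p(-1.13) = -3.86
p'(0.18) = -10.60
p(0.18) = -0.58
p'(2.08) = -48.60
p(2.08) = -56.82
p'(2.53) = -57.60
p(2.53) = -80.72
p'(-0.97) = 12.40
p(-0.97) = -1.62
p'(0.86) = -24.20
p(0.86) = -12.42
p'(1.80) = -43.00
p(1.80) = -44.00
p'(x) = -20*x - 7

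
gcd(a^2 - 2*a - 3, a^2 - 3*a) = a - 3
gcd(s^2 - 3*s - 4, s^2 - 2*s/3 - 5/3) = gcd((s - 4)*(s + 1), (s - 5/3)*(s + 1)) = s + 1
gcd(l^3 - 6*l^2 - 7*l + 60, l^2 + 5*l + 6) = l + 3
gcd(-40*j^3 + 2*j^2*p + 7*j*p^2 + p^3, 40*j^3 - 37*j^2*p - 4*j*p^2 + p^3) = 5*j + p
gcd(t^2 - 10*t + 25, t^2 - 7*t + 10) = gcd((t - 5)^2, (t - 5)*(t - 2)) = t - 5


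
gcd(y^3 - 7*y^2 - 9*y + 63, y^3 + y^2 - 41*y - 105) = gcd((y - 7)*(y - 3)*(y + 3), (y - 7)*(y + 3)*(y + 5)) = y^2 - 4*y - 21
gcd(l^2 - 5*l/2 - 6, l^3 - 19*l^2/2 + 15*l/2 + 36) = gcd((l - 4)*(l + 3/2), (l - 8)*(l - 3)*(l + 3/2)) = l + 3/2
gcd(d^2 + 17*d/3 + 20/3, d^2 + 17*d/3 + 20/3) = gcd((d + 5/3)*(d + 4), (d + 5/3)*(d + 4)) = d^2 + 17*d/3 + 20/3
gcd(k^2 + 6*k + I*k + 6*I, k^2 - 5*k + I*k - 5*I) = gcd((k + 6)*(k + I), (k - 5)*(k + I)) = k + I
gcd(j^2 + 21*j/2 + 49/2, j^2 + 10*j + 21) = j + 7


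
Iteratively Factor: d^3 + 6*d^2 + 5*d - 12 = (d - 1)*(d^2 + 7*d + 12) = (d - 1)*(d + 4)*(d + 3)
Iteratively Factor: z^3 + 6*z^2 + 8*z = (z + 4)*(z^2 + 2*z) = (z + 2)*(z + 4)*(z)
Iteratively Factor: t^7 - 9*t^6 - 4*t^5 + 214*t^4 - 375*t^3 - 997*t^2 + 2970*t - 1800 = (t - 2)*(t^6 - 7*t^5 - 18*t^4 + 178*t^3 - 19*t^2 - 1035*t + 900) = (t - 2)*(t + 4)*(t^5 - 11*t^4 + 26*t^3 + 74*t^2 - 315*t + 225) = (t - 5)*(t - 2)*(t + 4)*(t^4 - 6*t^3 - 4*t^2 + 54*t - 45) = (t - 5)*(t - 2)*(t + 3)*(t + 4)*(t^3 - 9*t^2 + 23*t - 15) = (t - 5)^2*(t - 2)*(t + 3)*(t + 4)*(t^2 - 4*t + 3) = (t - 5)^2*(t - 3)*(t - 2)*(t + 3)*(t + 4)*(t - 1)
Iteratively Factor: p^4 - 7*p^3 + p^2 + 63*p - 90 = (p + 3)*(p^3 - 10*p^2 + 31*p - 30) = (p - 2)*(p + 3)*(p^2 - 8*p + 15) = (p - 3)*(p - 2)*(p + 3)*(p - 5)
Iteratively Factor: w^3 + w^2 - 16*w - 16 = (w + 4)*(w^2 - 3*w - 4) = (w - 4)*(w + 4)*(w + 1)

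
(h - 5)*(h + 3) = h^2 - 2*h - 15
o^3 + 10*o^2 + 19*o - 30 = (o - 1)*(o + 5)*(o + 6)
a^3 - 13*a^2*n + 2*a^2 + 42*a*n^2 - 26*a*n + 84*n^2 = (a + 2)*(a - 7*n)*(a - 6*n)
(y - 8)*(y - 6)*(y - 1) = y^3 - 15*y^2 + 62*y - 48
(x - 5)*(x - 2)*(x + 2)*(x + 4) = x^4 - x^3 - 24*x^2 + 4*x + 80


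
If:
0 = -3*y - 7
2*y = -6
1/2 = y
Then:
No Solution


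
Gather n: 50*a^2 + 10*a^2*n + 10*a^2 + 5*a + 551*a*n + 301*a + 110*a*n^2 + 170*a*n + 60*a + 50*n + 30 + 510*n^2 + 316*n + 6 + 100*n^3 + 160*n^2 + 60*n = 60*a^2 + 366*a + 100*n^3 + n^2*(110*a + 670) + n*(10*a^2 + 721*a + 426) + 36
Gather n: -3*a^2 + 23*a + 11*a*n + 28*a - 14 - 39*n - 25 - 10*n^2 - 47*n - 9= -3*a^2 + 51*a - 10*n^2 + n*(11*a - 86) - 48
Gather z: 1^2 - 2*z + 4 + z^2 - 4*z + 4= z^2 - 6*z + 9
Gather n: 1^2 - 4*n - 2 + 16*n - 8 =12*n - 9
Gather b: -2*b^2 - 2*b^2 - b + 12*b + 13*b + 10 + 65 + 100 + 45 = -4*b^2 + 24*b + 220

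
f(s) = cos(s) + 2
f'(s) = -sin(s)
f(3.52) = 1.07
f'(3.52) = 0.37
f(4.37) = 1.66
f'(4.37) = 0.94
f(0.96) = 2.57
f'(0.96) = -0.82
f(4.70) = 1.99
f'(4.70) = 1.00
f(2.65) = 1.12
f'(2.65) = -0.47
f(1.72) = 1.85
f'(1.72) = -0.99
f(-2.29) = 1.34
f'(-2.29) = 0.75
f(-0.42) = 2.91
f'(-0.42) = 0.41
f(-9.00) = 1.09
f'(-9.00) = 0.41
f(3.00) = 1.01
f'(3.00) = -0.14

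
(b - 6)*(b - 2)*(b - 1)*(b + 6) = b^4 - 3*b^3 - 34*b^2 + 108*b - 72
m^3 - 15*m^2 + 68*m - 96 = (m - 8)*(m - 4)*(m - 3)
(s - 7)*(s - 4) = s^2 - 11*s + 28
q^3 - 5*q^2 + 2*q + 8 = (q - 4)*(q - 2)*(q + 1)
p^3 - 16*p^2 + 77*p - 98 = (p - 7)^2*(p - 2)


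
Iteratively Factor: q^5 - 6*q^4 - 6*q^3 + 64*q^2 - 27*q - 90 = (q + 1)*(q^4 - 7*q^3 + q^2 + 63*q - 90) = (q - 3)*(q + 1)*(q^3 - 4*q^2 - 11*q + 30) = (q - 3)*(q - 2)*(q + 1)*(q^2 - 2*q - 15) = (q - 5)*(q - 3)*(q - 2)*(q + 1)*(q + 3)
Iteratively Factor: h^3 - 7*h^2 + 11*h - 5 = (h - 1)*(h^2 - 6*h + 5) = (h - 1)^2*(h - 5)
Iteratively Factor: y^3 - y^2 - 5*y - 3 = (y + 1)*(y^2 - 2*y - 3) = (y - 3)*(y + 1)*(y + 1)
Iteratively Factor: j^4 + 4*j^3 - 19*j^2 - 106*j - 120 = (j + 3)*(j^3 + j^2 - 22*j - 40) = (j + 3)*(j + 4)*(j^2 - 3*j - 10) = (j + 2)*(j + 3)*(j + 4)*(j - 5)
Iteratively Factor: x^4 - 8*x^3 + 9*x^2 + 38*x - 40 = (x - 5)*(x^3 - 3*x^2 - 6*x + 8) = (x - 5)*(x - 1)*(x^2 - 2*x - 8) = (x - 5)*(x - 1)*(x + 2)*(x - 4)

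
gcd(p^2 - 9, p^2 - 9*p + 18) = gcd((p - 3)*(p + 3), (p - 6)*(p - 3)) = p - 3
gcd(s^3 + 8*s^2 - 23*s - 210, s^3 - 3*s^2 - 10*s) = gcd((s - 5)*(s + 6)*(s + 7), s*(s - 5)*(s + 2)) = s - 5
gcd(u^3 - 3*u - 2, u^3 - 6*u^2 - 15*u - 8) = u^2 + 2*u + 1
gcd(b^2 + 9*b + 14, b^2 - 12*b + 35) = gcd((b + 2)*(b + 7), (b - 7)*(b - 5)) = 1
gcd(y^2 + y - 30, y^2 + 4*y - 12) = y + 6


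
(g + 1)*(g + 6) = g^2 + 7*g + 6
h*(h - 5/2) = h^2 - 5*h/2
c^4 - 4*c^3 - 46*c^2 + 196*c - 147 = (c - 7)*(c - 3)*(c - 1)*(c + 7)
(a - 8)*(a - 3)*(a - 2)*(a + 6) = a^4 - 7*a^3 - 32*a^2 + 228*a - 288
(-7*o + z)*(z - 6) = -7*o*z + 42*o + z^2 - 6*z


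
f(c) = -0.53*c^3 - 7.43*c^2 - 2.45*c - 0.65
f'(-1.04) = 11.28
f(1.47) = -21.99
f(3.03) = -91.03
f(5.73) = -358.35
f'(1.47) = -27.73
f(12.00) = -2015.81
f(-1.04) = -5.54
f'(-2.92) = 27.38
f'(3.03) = -62.07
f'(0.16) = -4.87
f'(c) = -1.59*c^2 - 14.86*c - 2.45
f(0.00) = -0.65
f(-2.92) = -43.65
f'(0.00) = -2.45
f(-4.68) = -97.59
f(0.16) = -1.23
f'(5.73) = -139.80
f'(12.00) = -409.73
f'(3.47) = -73.16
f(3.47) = -120.76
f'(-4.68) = 32.27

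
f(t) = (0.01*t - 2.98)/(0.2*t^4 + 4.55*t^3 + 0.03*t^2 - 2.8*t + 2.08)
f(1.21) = -0.41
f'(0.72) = 4.10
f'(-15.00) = 0.00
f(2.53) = -0.04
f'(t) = (0.01*t - 2.98)*(-0.8*t^3 - 13.65*t^2 - 0.06*t + 2.8)/(0.2*t^4 + 4.55*t^3 + 0.03*t^2 - 2.8*t + 2.08)^2 + 0.01/(0.2*t^4 + 4.55*t^3 + 0.03*t^2 - 2.8*t + 2.08) = (-0.006*t^4 + 2.293*t^3 + 40.6767*t^2 + 0.1788*t - 8.3232)/(0.04*t^8 + 1.82*t^7 + 20.7145*t^6 - 0.847*t^5 - 24.6471*t^4 + 18.76*t^3 + 7.9648*t^2 - 11.648*t + 4.3264)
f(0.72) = -1.62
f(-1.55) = 0.32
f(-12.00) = 0.00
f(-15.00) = 0.00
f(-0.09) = -1.28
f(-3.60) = 0.02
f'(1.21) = 1.06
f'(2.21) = 0.09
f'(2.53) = 0.05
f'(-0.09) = -1.48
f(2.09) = -0.07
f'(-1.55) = 0.93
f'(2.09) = 0.11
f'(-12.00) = 0.00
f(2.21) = -0.06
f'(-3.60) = 0.01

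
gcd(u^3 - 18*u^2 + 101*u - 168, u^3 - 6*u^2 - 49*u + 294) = u - 7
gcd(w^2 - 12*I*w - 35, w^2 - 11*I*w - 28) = w - 7*I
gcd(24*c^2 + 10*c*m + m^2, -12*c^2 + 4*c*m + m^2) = 6*c + m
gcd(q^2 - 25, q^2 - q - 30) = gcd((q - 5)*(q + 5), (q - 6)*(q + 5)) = q + 5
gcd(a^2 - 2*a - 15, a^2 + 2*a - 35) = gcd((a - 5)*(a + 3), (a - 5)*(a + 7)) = a - 5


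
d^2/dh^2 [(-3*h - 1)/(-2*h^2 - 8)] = (h^2*(12*h + 4) + (-9*h - 1)*(h^2 + 4))/(h^2 + 4)^3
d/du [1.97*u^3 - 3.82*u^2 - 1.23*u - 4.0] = 5.91*u^2 - 7.64*u - 1.23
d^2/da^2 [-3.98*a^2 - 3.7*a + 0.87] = -7.96000000000000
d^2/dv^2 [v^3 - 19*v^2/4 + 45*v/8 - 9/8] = 6*v - 19/2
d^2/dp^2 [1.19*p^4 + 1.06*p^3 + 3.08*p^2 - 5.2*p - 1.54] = 14.28*p^2 + 6.36*p + 6.16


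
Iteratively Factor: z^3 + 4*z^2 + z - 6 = (z + 2)*(z^2 + 2*z - 3) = (z - 1)*(z + 2)*(z + 3)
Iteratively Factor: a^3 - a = (a)*(a^2 - 1) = a*(a - 1)*(a + 1)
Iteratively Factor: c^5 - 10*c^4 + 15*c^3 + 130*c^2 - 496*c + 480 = (c - 5)*(c^4 - 5*c^3 - 10*c^2 + 80*c - 96) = (c - 5)*(c - 4)*(c^3 - c^2 - 14*c + 24) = (c - 5)*(c - 4)*(c + 4)*(c^2 - 5*c + 6) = (c - 5)*(c - 4)*(c - 3)*(c + 4)*(c - 2)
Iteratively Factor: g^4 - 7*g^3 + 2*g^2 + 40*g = (g + 2)*(g^3 - 9*g^2 + 20*g) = g*(g + 2)*(g^2 - 9*g + 20) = g*(g - 5)*(g + 2)*(g - 4)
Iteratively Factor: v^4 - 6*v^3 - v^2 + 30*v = (v + 2)*(v^3 - 8*v^2 + 15*v) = (v - 3)*(v + 2)*(v^2 - 5*v) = (v - 5)*(v - 3)*(v + 2)*(v)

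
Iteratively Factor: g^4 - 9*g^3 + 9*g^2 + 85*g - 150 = (g - 2)*(g^3 - 7*g^2 - 5*g + 75) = (g - 5)*(g - 2)*(g^2 - 2*g - 15) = (g - 5)*(g - 2)*(g + 3)*(g - 5)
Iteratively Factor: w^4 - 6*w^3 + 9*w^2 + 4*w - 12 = (w + 1)*(w^3 - 7*w^2 + 16*w - 12) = (w - 2)*(w + 1)*(w^2 - 5*w + 6) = (w - 3)*(w - 2)*(w + 1)*(w - 2)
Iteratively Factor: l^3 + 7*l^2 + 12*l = (l + 3)*(l^2 + 4*l) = (l + 3)*(l + 4)*(l)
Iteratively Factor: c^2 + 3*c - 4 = (c + 4)*(c - 1)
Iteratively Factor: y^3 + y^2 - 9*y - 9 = (y - 3)*(y^2 + 4*y + 3) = (y - 3)*(y + 3)*(y + 1)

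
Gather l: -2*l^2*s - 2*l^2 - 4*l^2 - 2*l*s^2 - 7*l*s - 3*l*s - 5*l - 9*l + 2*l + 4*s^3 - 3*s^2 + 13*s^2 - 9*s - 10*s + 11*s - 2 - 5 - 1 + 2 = l^2*(-2*s - 6) + l*(-2*s^2 - 10*s - 12) + 4*s^3 + 10*s^2 - 8*s - 6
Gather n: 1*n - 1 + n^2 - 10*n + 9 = n^2 - 9*n + 8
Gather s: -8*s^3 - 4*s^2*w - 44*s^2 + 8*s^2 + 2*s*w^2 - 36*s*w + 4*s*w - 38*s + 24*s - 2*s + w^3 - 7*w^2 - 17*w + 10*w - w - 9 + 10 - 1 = -8*s^3 + s^2*(-4*w - 36) + s*(2*w^2 - 32*w - 16) + w^3 - 7*w^2 - 8*w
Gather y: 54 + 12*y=12*y + 54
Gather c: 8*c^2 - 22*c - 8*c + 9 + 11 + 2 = 8*c^2 - 30*c + 22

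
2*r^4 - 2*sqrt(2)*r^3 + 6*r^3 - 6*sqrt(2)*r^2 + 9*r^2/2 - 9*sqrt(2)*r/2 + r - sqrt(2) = (r + 2)*(r - sqrt(2))*(sqrt(2)*r + sqrt(2)/2)^2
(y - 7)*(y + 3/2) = y^2 - 11*y/2 - 21/2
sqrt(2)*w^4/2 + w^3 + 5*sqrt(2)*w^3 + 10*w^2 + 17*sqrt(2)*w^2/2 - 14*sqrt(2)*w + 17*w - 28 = (w - 1)*(w + 4)*(w + 7)*(sqrt(2)*w/2 + 1)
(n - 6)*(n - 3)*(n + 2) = n^3 - 7*n^2 + 36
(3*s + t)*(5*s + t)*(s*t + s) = 15*s^3*t + 15*s^3 + 8*s^2*t^2 + 8*s^2*t + s*t^3 + s*t^2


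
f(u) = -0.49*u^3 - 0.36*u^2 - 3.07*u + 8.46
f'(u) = -1.47*u^2 - 0.72*u - 3.07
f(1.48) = 1.54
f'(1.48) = -7.36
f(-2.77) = 24.62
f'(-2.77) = -12.35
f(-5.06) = 78.26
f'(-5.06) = -37.06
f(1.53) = 1.17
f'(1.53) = -7.61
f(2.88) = -15.07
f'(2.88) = -17.34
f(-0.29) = 9.33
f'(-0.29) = -2.98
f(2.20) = -5.25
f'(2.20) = -11.77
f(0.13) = 8.05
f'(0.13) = -3.19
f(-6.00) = 119.76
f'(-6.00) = -51.67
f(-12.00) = 840.18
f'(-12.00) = -206.11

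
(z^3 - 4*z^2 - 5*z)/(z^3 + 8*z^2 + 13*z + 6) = z*(z - 5)/(z^2 + 7*z + 6)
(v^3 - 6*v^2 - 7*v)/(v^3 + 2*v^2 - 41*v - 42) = v*(v - 7)/(v^2 + v - 42)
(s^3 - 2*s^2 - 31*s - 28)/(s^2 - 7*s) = s + 5 + 4/s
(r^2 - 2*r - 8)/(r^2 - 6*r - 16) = (r - 4)/(r - 8)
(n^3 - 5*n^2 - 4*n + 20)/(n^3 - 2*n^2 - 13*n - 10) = (n - 2)/(n + 1)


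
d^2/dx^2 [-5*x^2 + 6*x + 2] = -10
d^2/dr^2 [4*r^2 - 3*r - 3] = 8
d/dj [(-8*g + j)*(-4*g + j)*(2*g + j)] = 8*g^2 - 20*g*j + 3*j^2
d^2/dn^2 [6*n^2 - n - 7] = 12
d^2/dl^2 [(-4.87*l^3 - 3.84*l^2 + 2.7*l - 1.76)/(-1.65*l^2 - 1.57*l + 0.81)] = (-2.8421709430404e-14*l^4 + 2.42909599999998*l^3 + 22.383486*l^2 + 24.875622*l + 11.552596)/(4.492125*l^6 + 12.822975*l^5 + 5.58558*l^4 - 8.719937*l^3 - 2.742012*l^2 + 3.090231*l - 0.531441)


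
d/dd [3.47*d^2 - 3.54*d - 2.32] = 6.94*d - 3.54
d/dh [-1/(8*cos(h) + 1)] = -8*sin(h)/(8*cos(h) + 1)^2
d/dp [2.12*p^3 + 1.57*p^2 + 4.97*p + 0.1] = 6.36*p^2 + 3.14*p + 4.97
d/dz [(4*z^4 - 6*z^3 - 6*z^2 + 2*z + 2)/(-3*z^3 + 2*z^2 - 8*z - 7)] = 2*(-6*z^6 + 8*z^5 - 63*z^4 - 2*z^3 + 94*z^2 + 38*z + 1)/(9*z^6 - 12*z^5 + 52*z^4 + 10*z^3 + 36*z^2 + 112*z + 49)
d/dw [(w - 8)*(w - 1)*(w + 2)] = 3*w^2 - 14*w - 10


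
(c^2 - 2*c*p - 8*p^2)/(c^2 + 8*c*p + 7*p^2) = (c^2 - 2*c*p - 8*p^2)/(c^2 + 8*c*p + 7*p^2)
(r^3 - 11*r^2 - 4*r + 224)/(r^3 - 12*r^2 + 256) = (r - 7)/(r - 8)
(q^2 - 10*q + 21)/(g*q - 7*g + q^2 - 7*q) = (q - 3)/(g + q)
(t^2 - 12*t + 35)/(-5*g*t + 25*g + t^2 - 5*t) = (t - 7)/(-5*g + t)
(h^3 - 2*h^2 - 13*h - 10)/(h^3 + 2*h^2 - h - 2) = (h - 5)/(h - 1)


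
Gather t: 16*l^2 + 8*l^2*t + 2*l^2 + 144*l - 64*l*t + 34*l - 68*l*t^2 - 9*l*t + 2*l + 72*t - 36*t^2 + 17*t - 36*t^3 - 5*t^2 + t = 18*l^2 + 180*l - 36*t^3 + t^2*(-68*l - 41) + t*(8*l^2 - 73*l + 90)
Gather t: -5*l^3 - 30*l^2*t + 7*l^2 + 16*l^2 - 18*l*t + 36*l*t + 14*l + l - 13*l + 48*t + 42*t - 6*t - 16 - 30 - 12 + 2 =-5*l^3 + 23*l^2 + 2*l + t*(-30*l^2 + 18*l + 84) - 56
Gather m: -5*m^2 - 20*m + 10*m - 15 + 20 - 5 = -5*m^2 - 10*m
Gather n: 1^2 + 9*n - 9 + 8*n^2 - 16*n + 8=8*n^2 - 7*n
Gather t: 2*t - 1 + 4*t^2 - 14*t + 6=4*t^2 - 12*t + 5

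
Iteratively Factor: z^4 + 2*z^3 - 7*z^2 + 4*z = (z - 1)*(z^3 + 3*z^2 - 4*z) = (z - 1)^2*(z^2 + 4*z) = z*(z - 1)^2*(z + 4)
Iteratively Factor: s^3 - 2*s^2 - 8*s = (s + 2)*(s^2 - 4*s) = s*(s + 2)*(s - 4)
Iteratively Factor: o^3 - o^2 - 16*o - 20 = (o + 2)*(o^2 - 3*o - 10) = (o - 5)*(o + 2)*(o + 2)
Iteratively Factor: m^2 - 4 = (m - 2)*(m + 2)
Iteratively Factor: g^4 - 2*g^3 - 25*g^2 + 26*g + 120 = (g + 2)*(g^3 - 4*g^2 - 17*g + 60) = (g - 5)*(g + 2)*(g^2 + g - 12) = (g - 5)*(g + 2)*(g + 4)*(g - 3)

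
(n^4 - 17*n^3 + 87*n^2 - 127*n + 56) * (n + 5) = n^5 - 12*n^4 + 2*n^3 + 308*n^2 - 579*n + 280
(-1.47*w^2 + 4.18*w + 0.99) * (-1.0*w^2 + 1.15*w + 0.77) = 1.47*w^4 - 5.8705*w^3 + 2.6851*w^2 + 4.3571*w + 0.7623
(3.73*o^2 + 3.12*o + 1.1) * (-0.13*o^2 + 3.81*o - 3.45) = -0.4849*o^4 + 13.8057*o^3 - 1.1243*o^2 - 6.573*o - 3.795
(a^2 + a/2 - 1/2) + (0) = a^2 + a/2 - 1/2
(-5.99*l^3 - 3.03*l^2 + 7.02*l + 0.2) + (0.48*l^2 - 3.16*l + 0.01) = -5.99*l^3 - 2.55*l^2 + 3.86*l + 0.21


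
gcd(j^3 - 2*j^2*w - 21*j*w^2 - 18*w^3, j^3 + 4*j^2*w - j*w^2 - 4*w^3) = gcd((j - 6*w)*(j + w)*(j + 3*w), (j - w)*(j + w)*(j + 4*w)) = j + w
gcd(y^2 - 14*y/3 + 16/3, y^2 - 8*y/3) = y - 8/3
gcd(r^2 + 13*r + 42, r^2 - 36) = r + 6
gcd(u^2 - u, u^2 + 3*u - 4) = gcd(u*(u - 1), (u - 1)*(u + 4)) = u - 1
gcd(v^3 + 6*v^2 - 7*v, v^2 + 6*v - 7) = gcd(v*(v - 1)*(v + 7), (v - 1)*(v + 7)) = v^2 + 6*v - 7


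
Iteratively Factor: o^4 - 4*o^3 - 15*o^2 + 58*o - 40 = (o - 2)*(o^3 - 2*o^2 - 19*o + 20) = (o - 2)*(o + 4)*(o^2 - 6*o + 5) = (o - 5)*(o - 2)*(o + 4)*(o - 1)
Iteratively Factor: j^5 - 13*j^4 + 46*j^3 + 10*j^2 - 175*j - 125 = (j - 5)*(j^4 - 8*j^3 + 6*j^2 + 40*j + 25) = (j - 5)*(j + 1)*(j^3 - 9*j^2 + 15*j + 25) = (j - 5)^2*(j + 1)*(j^2 - 4*j - 5) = (j - 5)^2*(j + 1)^2*(j - 5)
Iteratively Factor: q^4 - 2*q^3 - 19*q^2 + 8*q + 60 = (q - 2)*(q^3 - 19*q - 30) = (q - 2)*(q + 2)*(q^2 - 2*q - 15) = (q - 5)*(q - 2)*(q + 2)*(q + 3)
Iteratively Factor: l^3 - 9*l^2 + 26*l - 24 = (l - 4)*(l^2 - 5*l + 6) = (l - 4)*(l - 3)*(l - 2)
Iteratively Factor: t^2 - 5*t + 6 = (t - 2)*(t - 3)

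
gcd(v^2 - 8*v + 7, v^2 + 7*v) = 1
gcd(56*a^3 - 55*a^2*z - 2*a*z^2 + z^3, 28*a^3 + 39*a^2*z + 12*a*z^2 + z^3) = 7*a + z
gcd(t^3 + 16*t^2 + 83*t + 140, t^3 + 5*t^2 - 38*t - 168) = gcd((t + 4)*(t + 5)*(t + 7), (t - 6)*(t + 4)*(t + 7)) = t^2 + 11*t + 28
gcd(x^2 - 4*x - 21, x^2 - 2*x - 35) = x - 7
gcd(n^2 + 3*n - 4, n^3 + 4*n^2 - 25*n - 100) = n + 4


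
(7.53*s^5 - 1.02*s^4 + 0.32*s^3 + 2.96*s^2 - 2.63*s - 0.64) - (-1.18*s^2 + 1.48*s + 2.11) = 7.53*s^5 - 1.02*s^4 + 0.32*s^3 + 4.14*s^2 - 4.11*s - 2.75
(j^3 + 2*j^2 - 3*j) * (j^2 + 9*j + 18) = j^5 + 11*j^4 + 33*j^3 + 9*j^2 - 54*j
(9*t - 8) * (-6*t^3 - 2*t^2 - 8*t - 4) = -54*t^4 + 30*t^3 - 56*t^2 + 28*t + 32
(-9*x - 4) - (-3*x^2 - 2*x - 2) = 3*x^2 - 7*x - 2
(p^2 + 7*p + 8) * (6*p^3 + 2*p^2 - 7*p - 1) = 6*p^5 + 44*p^4 + 55*p^3 - 34*p^2 - 63*p - 8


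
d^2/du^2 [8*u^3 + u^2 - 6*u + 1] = 48*u + 2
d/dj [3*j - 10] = 3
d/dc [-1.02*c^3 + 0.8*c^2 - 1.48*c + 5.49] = -3.06*c^2 + 1.6*c - 1.48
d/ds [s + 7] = 1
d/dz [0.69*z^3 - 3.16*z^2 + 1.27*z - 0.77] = 2.07*z^2 - 6.32*z + 1.27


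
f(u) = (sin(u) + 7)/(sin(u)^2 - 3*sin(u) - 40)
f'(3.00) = 0.01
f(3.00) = -0.18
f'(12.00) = -0.00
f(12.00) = -0.17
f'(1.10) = -0.01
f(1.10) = -0.19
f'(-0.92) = -0.00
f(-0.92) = -0.17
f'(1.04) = -0.01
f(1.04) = -0.19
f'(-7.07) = -0.00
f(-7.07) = -0.17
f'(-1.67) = 0.00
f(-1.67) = -0.17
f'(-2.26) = 0.00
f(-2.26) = -0.17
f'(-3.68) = 0.01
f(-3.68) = -0.18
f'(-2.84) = 0.01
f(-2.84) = -0.17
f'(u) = (-2*sin(u)*cos(u) + 3*cos(u))*(sin(u) + 7)/(sin(u)^2 - 3*sin(u) - 40)^2 + cos(u)/(sin(u)^2 - 3*sin(u) - 40)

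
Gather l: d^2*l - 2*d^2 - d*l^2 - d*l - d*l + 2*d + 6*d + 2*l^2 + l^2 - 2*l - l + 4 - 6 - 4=-2*d^2 + 8*d + l^2*(3 - d) + l*(d^2 - 2*d - 3) - 6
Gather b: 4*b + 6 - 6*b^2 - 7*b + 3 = -6*b^2 - 3*b + 9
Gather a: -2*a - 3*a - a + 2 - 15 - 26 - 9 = -6*a - 48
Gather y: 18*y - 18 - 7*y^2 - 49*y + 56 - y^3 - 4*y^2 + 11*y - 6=-y^3 - 11*y^2 - 20*y + 32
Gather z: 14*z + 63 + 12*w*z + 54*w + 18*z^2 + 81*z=54*w + 18*z^2 + z*(12*w + 95) + 63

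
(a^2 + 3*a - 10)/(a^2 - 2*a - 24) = (-a^2 - 3*a + 10)/(-a^2 + 2*a + 24)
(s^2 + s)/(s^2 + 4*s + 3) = s/(s + 3)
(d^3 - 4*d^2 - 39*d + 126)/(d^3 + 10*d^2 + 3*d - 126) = (d - 7)/(d + 7)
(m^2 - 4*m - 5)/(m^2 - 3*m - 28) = (-m^2 + 4*m + 5)/(-m^2 + 3*m + 28)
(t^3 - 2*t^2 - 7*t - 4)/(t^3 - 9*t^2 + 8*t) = (t^3 - 2*t^2 - 7*t - 4)/(t*(t^2 - 9*t + 8))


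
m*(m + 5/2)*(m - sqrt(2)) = m^3 - sqrt(2)*m^2 + 5*m^2/2 - 5*sqrt(2)*m/2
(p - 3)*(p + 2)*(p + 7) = p^3 + 6*p^2 - 13*p - 42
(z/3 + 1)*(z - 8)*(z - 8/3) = z^3/3 - 23*z^2/9 - 32*z/9 + 64/3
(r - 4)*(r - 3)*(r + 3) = r^3 - 4*r^2 - 9*r + 36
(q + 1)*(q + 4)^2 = q^3 + 9*q^2 + 24*q + 16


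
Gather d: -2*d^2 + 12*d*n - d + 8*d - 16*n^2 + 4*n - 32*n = -2*d^2 + d*(12*n + 7) - 16*n^2 - 28*n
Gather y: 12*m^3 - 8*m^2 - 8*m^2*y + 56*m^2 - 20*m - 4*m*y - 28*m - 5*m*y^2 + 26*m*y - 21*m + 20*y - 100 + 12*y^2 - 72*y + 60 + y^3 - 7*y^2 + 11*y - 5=12*m^3 + 48*m^2 - 69*m + y^3 + y^2*(5 - 5*m) + y*(-8*m^2 + 22*m - 41) - 45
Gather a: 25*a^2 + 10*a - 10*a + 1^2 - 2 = 25*a^2 - 1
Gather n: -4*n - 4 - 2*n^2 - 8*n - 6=-2*n^2 - 12*n - 10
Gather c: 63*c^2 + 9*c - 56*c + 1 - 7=63*c^2 - 47*c - 6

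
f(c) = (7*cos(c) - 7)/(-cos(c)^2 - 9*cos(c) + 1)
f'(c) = (-2*sin(c)*cos(c) - 9*sin(c))*(7*cos(c) - 7)/(-cos(c)^2 - 9*cos(c) + 1)^2 - 7*sin(c)/(-cos(c)^2 - 9*cos(c) + 1)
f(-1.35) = 5.36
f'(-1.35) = -55.18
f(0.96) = 0.66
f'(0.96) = 2.51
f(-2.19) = -1.88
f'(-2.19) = -1.07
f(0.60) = 0.17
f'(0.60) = 0.70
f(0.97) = 0.69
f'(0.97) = 2.62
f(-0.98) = 0.72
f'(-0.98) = -2.74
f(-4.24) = -2.08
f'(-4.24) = 1.80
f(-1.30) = 3.47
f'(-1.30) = -26.10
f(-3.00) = -1.56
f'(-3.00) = -0.06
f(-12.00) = 0.15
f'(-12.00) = 0.63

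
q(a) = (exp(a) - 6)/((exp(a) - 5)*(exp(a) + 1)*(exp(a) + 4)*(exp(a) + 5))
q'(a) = -(exp(a) - 6)*exp(a)/((exp(a) - 5)*(exp(a) + 1)*(exp(a) + 4)*(exp(a) + 5)^2) - (exp(a) - 6)*exp(a)/((exp(a) - 5)*(exp(a) + 1)*(exp(a) + 4)^2*(exp(a) + 5)) - (exp(a) - 6)*exp(a)/((exp(a) - 5)*(exp(a) + 1)^2*(exp(a) + 4)*(exp(a) + 5)) - (exp(a) - 6)*exp(a)/((exp(a) - 5)^2*(exp(a) + 1)*(exp(a) + 4)*(exp(a) + 5)) + exp(a)/((exp(a) - 5)*(exp(a) + 1)*(exp(a) + 4)*(exp(a) + 5))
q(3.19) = 0.00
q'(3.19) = -0.00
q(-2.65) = 0.05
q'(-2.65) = -0.01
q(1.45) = 0.01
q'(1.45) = 0.01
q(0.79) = 0.01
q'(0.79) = -0.01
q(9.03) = 0.00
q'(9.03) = -0.00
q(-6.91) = 0.06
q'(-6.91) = -0.00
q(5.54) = 0.00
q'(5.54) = -0.00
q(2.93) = 0.00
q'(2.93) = -0.00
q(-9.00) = 0.06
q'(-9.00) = 0.00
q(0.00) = 0.02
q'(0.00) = -0.02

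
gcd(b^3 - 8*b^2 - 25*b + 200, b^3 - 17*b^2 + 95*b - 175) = b - 5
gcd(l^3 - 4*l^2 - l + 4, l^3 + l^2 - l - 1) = l^2 - 1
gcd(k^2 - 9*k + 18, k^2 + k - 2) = 1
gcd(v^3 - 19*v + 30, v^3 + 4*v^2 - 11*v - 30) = v^2 + 2*v - 15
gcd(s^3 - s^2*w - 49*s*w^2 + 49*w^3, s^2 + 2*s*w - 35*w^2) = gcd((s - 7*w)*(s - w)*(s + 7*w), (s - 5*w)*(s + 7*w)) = s + 7*w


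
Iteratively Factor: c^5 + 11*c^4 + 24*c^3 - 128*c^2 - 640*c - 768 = (c + 4)*(c^4 + 7*c^3 - 4*c^2 - 112*c - 192) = (c + 3)*(c + 4)*(c^3 + 4*c^2 - 16*c - 64) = (c + 3)*(c + 4)^2*(c^2 - 16) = (c - 4)*(c + 3)*(c + 4)^2*(c + 4)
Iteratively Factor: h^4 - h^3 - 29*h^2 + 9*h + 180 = (h + 3)*(h^3 - 4*h^2 - 17*h + 60) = (h - 5)*(h + 3)*(h^2 + h - 12) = (h - 5)*(h - 3)*(h + 3)*(h + 4)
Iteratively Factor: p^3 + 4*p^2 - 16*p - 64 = (p + 4)*(p^2 - 16) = (p - 4)*(p + 4)*(p + 4)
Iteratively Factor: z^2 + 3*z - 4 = (z + 4)*(z - 1)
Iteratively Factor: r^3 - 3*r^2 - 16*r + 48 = (r - 4)*(r^2 + r - 12) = (r - 4)*(r + 4)*(r - 3)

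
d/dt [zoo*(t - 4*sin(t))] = zoo*(cos(t) + 1)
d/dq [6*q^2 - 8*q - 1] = 12*q - 8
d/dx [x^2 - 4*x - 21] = 2*x - 4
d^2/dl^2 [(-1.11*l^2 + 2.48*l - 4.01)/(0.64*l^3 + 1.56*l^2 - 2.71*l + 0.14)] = (-0.909312*l^6 + 6.094848*l^5 - 16.404864*l^4 - 51.376952*l^3 - 18.034704*l^2 + 100.62204*l - 55.309802)/(0.262144*l^9 + 1.916928*l^8 + 1.342464*l^7 - 12.265536*l^6 - 4.84584*l^5 + 33.935604*l^4 - 23.416063*l^3 + 3.17625*l^2 - 0.159348*l + 0.002744)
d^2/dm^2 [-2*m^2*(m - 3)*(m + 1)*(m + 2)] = -40*m^3 + 84*m + 24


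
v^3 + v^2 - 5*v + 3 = (v - 1)^2*(v + 3)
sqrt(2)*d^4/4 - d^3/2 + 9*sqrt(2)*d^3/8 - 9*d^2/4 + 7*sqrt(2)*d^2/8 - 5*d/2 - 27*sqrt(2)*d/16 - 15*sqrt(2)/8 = (d/2 + 1)*(d + 5/2)*(d - 3*sqrt(2)/2)*(sqrt(2)*d/2 + 1/2)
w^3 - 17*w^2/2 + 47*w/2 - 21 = (w - 7/2)*(w - 3)*(w - 2)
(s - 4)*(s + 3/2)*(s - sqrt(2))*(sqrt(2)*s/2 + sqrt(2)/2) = sqrt(2)*s^4/2 - 3*sqrt(2)*s^3/4 - s^3 - 17*sqrt(2)*s^2/4 + 3*s^2/2 - 3*sqrt(2)*s + 17*s/2 + 6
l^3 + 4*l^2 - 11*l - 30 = (l - 3)*(l + 2)*(l + 5)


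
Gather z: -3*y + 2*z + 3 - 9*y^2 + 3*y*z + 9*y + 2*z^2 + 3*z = -9*y^2 + 6*y + 2*z^2 + z*(3*y + 5) + 3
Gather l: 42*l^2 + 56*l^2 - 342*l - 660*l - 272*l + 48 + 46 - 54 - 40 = 98*l^2 - 1274*l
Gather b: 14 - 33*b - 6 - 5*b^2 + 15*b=-5*b^2 - 18*b + 8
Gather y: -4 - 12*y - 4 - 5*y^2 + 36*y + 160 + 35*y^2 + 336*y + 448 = 30*y^2 + 360*y + 600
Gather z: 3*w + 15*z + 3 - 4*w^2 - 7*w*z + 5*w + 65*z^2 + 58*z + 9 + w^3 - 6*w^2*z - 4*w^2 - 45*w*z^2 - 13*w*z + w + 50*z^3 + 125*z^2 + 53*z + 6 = w^3 - 8*w^2 + 9*w + 50*z^3 + z^2*(190 - 45*w) + z*(-6*w^2 - 20*w + 126) + 18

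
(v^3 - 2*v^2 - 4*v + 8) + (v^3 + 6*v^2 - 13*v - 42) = 2*v^3 + 4*v^2 - 17*v - 34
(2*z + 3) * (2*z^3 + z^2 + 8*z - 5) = 4*z^4 + 8*z^3 + 19*z^2 + 14*z - 15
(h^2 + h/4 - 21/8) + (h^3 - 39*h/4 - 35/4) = h^3 + h^2 - 19*h/2 - 91/8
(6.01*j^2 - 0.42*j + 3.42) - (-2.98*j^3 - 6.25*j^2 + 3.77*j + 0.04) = 2.98*j^3 + 12.26*j^2 - 4.19*j + 3.38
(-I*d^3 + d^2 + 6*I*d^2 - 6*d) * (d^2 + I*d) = -I*d^5 + 2*d^4 + 6*I*d^4 - 12*d^3 + I*d^3 - 6*I*d^2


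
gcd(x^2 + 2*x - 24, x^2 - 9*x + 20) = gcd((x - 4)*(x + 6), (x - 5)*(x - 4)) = x - 4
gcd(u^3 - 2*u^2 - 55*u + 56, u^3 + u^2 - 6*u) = 1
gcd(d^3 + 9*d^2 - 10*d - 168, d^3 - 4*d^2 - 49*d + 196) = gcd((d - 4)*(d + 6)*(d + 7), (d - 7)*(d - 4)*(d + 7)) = d^2 + 3*d - 28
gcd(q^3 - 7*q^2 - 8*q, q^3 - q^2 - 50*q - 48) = q^2 - 7*q - 8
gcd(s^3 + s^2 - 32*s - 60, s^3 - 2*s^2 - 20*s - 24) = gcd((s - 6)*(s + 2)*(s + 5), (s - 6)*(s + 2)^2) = s^2 - 4*s - 12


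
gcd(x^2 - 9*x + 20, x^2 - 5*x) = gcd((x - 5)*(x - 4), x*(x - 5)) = x - 5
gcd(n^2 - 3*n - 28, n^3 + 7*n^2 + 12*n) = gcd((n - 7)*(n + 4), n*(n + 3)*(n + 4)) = n + 4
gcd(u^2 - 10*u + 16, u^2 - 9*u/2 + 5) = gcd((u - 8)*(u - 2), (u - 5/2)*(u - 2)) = u - 2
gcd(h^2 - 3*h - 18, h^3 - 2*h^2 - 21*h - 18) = h^2 - 3*h - 18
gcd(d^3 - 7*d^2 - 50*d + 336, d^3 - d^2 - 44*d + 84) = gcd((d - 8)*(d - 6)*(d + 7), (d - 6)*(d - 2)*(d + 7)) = d^2 + d - 42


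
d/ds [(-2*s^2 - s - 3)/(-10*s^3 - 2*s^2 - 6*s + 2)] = 5*(-s^4 - s^3 - 4*s^2 - s - 1)/(25*s^6 + 10*s^5 + 31*s^4 - 4*s^3 + 7*s^2 - 6*s + 1)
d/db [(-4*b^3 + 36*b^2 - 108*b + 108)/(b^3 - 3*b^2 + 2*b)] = 8*(-3*b^4 + 25*b^3 - 72*b^2 + 81*b - 27)/(b^2*(b^4 - 6*b^3 + 13*b^2 - 12*b + 4))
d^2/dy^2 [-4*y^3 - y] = -24*y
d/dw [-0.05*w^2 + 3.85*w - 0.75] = 3.85 - 0.1*w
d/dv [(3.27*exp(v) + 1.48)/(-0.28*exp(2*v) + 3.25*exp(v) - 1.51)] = (0.9156*exp(2*v) + 0.828799999999999*exp(v) - 9.7477)*exp(v)/(0.0784*exp(4*v) - 1.82*exp(3*v) + 11.4081*exp(2*v) - 9.815*exp(v) + 2.2801)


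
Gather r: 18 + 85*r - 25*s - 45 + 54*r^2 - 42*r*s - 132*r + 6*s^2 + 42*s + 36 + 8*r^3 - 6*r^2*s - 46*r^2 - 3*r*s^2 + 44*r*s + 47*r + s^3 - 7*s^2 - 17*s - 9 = 8*r^3 + r^2*(8 - 6*s) + r*(-3*s^2 + 2*s) + s^3 - s^2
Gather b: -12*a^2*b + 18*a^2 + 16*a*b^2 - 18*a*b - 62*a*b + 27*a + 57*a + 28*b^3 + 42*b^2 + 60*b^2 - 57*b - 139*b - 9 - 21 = 18*a^2 + 84*a + 28*b^3 + b^2*(16*a + 102) + b*(-12*a^2 - 80*a - 196) - 30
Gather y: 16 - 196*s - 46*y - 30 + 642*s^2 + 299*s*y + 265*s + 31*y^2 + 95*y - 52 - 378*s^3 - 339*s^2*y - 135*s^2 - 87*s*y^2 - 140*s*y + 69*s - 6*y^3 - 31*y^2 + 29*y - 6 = -378*s^3 + 507*s^2 - 87*s*y^2 + 138*s - 6*y^3 + y*(-339*s^2 + 159*s + 78) - 72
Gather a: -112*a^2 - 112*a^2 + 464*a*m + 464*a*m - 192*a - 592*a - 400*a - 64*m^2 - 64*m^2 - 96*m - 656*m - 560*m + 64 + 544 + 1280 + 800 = -224*a^2 + a*(928*m - 1184) - 128*m^2 - 1312*m + 2688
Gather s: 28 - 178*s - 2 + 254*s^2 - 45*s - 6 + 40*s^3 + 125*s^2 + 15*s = 40*s^3 + 379*s^2 - 208*s + 20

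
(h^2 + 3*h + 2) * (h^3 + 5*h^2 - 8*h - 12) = h^5 + 8*h^4 + 9*h^3 - 26*h^2 - 52*h - 24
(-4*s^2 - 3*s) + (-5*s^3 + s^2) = -5*s^3 - 3*s^2 - 3*s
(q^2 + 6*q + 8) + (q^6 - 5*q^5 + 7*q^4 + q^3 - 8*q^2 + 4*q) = q^6 - 5*q^5 + 7*q^4 + q^3 - 7*q^2 + 10*q + 8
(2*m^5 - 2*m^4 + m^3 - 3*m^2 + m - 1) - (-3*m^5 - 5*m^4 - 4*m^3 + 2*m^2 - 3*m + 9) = 5*m^5 + 3*m^4 + 5*m^3 - 5*m^2 + 4*m - 10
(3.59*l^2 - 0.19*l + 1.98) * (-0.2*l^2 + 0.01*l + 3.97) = -0.718*l^4 + 0.0739*l^3 + 13.8544*l^2 - 0.7345*l + 7.8606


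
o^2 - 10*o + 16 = (o - 8)*(o - 2)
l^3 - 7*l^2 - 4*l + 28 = (l - 7)*(l - 2)*(l + 2)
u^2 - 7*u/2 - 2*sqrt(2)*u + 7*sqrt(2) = (u - 7/2)*(u - 2*sqrt(2))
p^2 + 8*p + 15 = (p + 3)*(p + 5)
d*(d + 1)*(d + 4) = d^3 + 5*d^2 + 4*d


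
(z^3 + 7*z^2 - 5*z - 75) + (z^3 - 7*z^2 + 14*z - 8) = 2*z^3 + 9*z - 83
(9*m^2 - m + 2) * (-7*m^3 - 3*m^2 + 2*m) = -63*m^5 - 20*m^4 + 7*m^3 - 8*m^2 + 4*m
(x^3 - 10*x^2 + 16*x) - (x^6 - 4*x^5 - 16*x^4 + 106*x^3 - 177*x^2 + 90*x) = -x^6 + 4*x^5 + 16*x^4 - 105*x^3 + 167*x^2 - 74*x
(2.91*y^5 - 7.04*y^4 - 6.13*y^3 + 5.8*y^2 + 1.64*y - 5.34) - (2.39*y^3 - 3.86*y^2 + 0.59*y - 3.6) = 2.91*y^5 - 7.04*y^4 - 8.52*y^3 + 9.66*y^2 + 1.05*y - 1.74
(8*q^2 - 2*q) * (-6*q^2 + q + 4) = -48*q^4 + 20*q^3 + 30*q^2 - 8*q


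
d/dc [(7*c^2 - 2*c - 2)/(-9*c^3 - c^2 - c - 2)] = (63*c^4 - 36*c^3 - 63*c^2 - 32*c + 2)/(81*c^6 + 18*c^5 + 19*c^4 + 38*c^3 + 5*c^2 + 4*c + 4)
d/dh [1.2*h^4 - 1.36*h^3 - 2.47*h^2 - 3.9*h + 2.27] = 4.8*h^3 - 4.08*h^2 - 4.94*h - 3.9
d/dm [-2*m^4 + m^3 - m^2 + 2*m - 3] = -8*m^3 + 3*m^2 - 2*m + 2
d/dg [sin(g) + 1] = cos(g)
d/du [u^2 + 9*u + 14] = 2*u + 9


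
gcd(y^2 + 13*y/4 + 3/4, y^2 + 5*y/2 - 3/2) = y + 3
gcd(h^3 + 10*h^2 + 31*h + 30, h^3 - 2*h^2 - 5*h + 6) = h + 2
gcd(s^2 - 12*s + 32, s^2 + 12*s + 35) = 1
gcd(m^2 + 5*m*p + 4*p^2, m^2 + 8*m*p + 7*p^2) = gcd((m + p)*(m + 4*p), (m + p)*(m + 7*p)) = m + p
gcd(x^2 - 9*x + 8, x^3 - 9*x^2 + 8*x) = x^2 - 9*x + 8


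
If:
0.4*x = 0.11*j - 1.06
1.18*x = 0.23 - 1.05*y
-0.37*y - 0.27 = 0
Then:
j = 12.71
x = 0.84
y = -0.73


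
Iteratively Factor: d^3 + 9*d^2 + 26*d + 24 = (d + 3)*(d^2 + 6*d + 8) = (d + 3)*(d + 4)*(d + 2)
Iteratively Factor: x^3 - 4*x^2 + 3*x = (x - 1)*(x^2 - 3*x) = x*(x - 1)*(x - 3)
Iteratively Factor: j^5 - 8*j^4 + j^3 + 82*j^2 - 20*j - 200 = (j + 2)*(j^4 - 10*j^3 + 21*j^2 + 40*j - 100) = (j + 2)^2*(j^3 - 12*j^2 + 45*j - 50) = (j - 5)*(j + 2)^2*(j^2 - 7*j + 10) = (j - 5)*(j - 2)*(j + 2)^2*(j - 5)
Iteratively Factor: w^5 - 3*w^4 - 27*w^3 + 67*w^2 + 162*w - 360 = (w + 4)*(w^4 - 7*w^3 + w^2 + 63*w - 90) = (w - 5)*(w + 4)*(w^3 - 2*w^2 - 9*w + 18) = (w - 5)*(w + 3)*(w + 4)*(w^2 - 5*w + 6) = (w - 5)*(w - 3)*(w + 3)*(w + 4)*(w - 2)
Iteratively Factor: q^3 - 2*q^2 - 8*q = (q - 4)*(q^2 + 2*q) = (q - 4)*(q + 2)*(q)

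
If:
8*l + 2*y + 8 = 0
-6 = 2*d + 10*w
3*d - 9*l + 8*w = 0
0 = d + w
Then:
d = 3/4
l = -5/12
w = -3/4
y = -7/3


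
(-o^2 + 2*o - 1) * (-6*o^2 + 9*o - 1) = 6*o^4 - 21*o^3 + 25*o^2 - 11*o + 1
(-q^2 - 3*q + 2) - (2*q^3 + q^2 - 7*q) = -2*q^3 - 2*q^2 + 4*q + 2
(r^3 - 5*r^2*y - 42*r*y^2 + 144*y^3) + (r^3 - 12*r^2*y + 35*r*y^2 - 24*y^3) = 2*r^3 - 17*r^2*y - 7*r*y^2 + 120*y^3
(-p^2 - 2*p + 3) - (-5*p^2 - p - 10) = 4*p^2 - p + 13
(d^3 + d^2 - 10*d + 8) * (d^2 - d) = d^5 - 11*d^3 + 18*d^2 - 8*d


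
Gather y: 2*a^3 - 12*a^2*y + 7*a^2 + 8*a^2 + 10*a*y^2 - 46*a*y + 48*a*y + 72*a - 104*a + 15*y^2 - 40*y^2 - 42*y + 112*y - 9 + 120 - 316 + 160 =2*a^3 + 15*a^2 - 32*a + y^2*(10*a - 25) + y*(-12*a^2 + 2*a + 70) - 45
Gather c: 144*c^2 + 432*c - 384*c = 144*c^2 + 48*c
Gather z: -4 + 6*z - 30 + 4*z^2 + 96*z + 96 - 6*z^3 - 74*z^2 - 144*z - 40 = -6*z^3 - 70*z^2 - 42*z + 22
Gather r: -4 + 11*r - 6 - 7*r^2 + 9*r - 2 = -7*r^2 + 20*r - 12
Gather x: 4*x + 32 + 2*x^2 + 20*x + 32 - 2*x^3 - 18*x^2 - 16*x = -2*x^3 - 16*x^2 + 8*x + 64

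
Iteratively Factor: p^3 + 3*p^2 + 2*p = (p + 2)*(p^2 + p) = (p + 1)*(p + 2)*(p)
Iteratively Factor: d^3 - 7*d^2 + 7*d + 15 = (d + 1)*(d^2 - 8*d + 15) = (d - 5)*(d + 1)*(d - 3)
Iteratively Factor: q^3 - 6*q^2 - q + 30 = (q + 2)*(q^2 - 8*q + 15) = (q - 3)*(q + 2)*(q - 5)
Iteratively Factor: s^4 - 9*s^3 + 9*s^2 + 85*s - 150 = (s - 5)*(s^3 - 4*s^2 - 11*s + 30) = (s - 5)*(s + 3)*(s^2 - 7*s + 10) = (s - 5)*(s - 2)*(s + 3)*(s - 5)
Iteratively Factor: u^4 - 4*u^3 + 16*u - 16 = (u - 2)*(u^3 - 2*u^2 - 4*u + 8) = (u - 2)^2*(u^2 - 4) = (u - 2)^3*(u + 2)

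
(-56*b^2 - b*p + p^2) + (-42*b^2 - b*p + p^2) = -98*b^2 - 2*b*p + 2*p^2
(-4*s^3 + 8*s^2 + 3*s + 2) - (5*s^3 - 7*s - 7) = -9*s^3 + 8*s^2 + 10*s + 9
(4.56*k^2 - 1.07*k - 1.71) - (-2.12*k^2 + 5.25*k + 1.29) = 6.68*k^2 - 6.32*k - 3.0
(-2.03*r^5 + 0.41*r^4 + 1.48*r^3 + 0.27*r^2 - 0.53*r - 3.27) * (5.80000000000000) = -11.774*r^5 + 2.378*r^4 + 8.584*r^3 + 1.566*r^2 - 3.074*r - 18.966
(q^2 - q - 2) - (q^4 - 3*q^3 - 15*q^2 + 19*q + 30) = -q^4 + 3*q^3 + 16*q^2 - 20*q - 32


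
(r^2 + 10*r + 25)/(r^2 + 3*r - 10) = (r + 5)/(r - 2)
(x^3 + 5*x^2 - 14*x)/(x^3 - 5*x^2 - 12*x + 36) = x*(x + 7)/(x^2 - 3*x - 18)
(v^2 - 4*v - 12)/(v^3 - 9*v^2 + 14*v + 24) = (v + 2)/(v^2 - 3*v - 4)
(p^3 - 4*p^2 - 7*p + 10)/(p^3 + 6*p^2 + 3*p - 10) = (p - 5)/(p + 5)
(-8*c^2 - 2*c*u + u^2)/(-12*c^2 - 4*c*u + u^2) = (-4*c + u)/(-6*c + u)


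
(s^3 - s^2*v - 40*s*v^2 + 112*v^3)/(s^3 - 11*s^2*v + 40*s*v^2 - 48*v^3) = (s + 7*v)/(s - 3*v)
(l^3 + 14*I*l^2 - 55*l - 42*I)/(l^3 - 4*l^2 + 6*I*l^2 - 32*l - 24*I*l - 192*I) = (l^2 + 8*I*l - 7)/(l^2 - 4*l - 32)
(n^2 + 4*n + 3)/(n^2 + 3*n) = (n + 1)/n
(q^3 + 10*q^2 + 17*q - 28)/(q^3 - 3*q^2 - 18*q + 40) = (q^2 + 6*q - 7)/(q^2 - 7*q + 10)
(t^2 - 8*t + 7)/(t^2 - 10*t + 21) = (t - 1)/(t - 3)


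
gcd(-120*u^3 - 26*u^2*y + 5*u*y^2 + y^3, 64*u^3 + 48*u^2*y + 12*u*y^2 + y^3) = 4*u + y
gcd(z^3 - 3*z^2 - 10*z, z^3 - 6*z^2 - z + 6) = 1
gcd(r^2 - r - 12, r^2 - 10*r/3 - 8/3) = r - 4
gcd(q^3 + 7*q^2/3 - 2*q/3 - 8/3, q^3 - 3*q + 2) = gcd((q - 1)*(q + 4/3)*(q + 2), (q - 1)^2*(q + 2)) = q^2 + q - 2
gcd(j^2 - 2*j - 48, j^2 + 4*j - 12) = j + 6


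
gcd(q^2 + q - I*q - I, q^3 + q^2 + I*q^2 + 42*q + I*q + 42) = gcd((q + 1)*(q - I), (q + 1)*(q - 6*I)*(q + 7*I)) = q + 1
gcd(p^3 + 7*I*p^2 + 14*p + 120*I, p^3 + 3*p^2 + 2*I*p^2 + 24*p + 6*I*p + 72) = p^2 + 2*I*p + 24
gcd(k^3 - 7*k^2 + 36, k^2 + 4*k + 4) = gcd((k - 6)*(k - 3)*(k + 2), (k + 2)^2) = k + 2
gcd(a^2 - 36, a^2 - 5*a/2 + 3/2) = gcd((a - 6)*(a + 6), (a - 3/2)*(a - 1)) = 1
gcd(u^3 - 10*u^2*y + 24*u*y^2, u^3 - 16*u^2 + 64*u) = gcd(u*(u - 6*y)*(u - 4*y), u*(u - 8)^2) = u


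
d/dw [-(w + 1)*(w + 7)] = -2*w - 8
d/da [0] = 0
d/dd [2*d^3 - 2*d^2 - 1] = 2*d*(3*d - 2)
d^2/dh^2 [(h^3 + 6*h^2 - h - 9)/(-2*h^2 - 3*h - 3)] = 2*(37*h^3 + 189*h^2 + 117*h - 36)/(8*h^6 + 36*h^5 + 90*h^4 + 135*h^3 + 135*h^2 + 81*h + 27)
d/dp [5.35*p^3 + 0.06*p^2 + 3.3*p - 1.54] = 16.05*p^2 + 0.12*p + 3.3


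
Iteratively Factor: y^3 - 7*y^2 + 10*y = (y - 5)*(y^2 - 2*y) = y*(y - 5)*(y - 2)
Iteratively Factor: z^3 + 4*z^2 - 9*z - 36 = (z - 3)*(z^2 + 7*z + 12) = (z - 3)*(z + 3)*(z + 4)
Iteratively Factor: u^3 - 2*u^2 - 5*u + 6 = (u - 3)*(u^2 + u - 2) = (u - 3)*(u + 2)*(u - 1)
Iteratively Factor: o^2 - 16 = (o + 4)*(o - 4)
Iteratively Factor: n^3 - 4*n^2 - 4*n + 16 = (n + 2)*(n^2 - 6*n + 8) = (n - 4)*(n + 2)*(n - 2)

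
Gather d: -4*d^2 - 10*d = -4*d^2 - 10*d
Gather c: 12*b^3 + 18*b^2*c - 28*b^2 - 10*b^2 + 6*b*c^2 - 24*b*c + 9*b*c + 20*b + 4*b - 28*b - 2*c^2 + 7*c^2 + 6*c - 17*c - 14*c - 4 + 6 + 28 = 12*b^3 - 38*b^2 - 4*b + c^2*(6*b + 5) + c*(18*b^2 - 15*b - 25) + 30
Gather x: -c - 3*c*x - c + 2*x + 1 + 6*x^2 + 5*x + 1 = -2*c + 6*x^2 + x*(7 - 3*c) + 2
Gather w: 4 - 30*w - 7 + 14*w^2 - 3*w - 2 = 14*w^2 - 33*w - 5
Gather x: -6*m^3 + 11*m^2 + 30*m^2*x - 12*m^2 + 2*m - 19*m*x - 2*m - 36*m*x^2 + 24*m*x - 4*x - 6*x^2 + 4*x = -6*m^3 - m^2 + x^2*(-36*m - 6) + x*(30*m^2 + 5*m)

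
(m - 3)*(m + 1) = m^2 - 2*m - 3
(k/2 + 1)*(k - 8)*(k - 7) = k^3/2 - 13*k^2/2 + 13*k + 56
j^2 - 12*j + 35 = (j - 7)*(j - 5)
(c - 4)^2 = c^2 - 8*c + 16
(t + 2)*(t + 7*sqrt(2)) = t^2 + 2*t + 7*sqrt(2)*t + 14*sqrt(2)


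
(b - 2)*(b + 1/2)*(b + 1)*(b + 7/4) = b^4 + 5*b^3/4 - 27*b^2/8 - 43*b/8 - 7/4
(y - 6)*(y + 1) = y^2 - 5*y - 6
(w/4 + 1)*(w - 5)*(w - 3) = w^3/4 - w^2 - 17*w/4 + 15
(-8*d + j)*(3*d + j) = -24*d^2 - 5*d*j + j^2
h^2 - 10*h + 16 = (h - 8)*(h - 2)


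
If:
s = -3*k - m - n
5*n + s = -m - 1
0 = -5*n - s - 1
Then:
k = 1/15 - 4*s/15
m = 0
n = -s/5 - 1/5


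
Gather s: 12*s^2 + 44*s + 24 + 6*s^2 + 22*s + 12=18*s^2 + 66*s + 36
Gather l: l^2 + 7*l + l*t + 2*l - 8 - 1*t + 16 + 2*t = l^2 + l*(t + 9) + t + 8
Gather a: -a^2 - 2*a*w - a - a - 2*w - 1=-a^2 + a*(-2*w - 2) - 2*w - 1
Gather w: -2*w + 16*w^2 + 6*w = 16*w^2 + 4*w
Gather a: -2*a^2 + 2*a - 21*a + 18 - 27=-2*a^2 - 19*a - 9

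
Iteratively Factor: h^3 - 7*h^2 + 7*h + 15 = (h + 1)*(h^2 - 8*h + 15) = (h - 3)*(h + 1)*(h - 5)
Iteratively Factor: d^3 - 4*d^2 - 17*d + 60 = (d - 3)*(d^2 - d - 20) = (d - 3)*(d + 4)*(d - 5)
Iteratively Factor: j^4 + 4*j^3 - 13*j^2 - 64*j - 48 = (j + 1)*(j^3 + 3*j^2 - 16*j - 48) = (j + 1)*(j + 3)*(j^2 - 16) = (j - 4)*(j + 1)*(j + 3)*(j + 4)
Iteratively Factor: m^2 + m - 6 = (m - 2)*(m + 3)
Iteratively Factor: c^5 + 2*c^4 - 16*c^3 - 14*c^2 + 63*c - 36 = (c - 1)*(c^4 + 3*c^3 - 13*c^2 - 27*c + 36) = (c - 1)*(c + 3)*(c^3 - 13*c + 12) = (c - 1)^2*(c + 3)*(c^2 + c - 12) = (c - 3)*(c - 1)^2*(c + 3)*(c + 4)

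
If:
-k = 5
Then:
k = -5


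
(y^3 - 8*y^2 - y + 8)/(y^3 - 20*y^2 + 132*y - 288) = (y^2 - 1)/(y^2 - 12*y + 36)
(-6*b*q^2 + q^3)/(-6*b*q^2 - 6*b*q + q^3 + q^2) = q/(q + 1)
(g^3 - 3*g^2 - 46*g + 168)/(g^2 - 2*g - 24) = (g^2 + 3*g - 28)/(g + 4)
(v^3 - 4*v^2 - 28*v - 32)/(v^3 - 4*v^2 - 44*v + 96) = (v^2 + 4*v + 4)/(v^2 + 4*v - 12)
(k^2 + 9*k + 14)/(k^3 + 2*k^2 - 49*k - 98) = 1/(k - 7)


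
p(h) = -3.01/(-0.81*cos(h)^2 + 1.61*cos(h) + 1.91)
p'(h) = -3.01*(-1.62*sin(h)*cos(h) + 1.61*sin(h))/(-0.81*cos(h)^2 + 1.61*cos(h) + 1.91)^2 = (4.8762*cos(h) - 4.8461)*sin(h)/(-0.81*cos(h)^2 + 1.61*cos(h) + 1.91)^2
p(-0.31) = -1.11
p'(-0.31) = 0.01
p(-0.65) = -1.12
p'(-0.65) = 0.08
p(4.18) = -3.40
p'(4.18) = 8.07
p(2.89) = 7.36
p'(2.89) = -14.23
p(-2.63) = 27.43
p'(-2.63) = 369.93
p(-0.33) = -1.11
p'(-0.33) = 0.01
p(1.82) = -2.06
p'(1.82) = -2.74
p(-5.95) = -1.11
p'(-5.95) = -0.01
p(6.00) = -1.11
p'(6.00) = 0.01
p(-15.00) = -13.72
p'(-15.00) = 115.48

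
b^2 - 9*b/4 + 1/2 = (b - 2)*(b - 1/4)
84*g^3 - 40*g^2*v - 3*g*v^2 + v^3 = (-7*g + v)*(-2*g + v)*(6*g + v)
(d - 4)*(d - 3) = d^2 - 7*d + 12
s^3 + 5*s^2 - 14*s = s*(s - 2)*(s + 7)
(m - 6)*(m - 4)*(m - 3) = m^3 - 13*m^2 + 54*m - 72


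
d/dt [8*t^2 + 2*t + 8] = 16*t + 2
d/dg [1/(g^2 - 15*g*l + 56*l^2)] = (-2*g + 15*l)/(g^2 - 15*g*l + 56*l^2)^2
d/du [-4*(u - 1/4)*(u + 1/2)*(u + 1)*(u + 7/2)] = -16*u^3 - 57*u^2 - 36*u - 5/4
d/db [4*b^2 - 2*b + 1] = 8*b - 2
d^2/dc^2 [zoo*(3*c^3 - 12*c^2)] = zoo*(c + 1)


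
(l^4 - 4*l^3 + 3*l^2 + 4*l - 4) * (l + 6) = l^5 + 2*l^4 - 21*l^3 + 22*l^2 + 20*l - 24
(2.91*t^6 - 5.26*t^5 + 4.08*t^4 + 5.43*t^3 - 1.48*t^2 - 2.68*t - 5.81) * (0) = 0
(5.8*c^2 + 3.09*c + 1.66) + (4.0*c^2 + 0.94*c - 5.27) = 9.8*c^2 + 4.03*c - 3.61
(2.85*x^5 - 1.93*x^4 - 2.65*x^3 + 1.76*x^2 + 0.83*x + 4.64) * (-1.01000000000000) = -2.8785*x^5 + 1.9493*x^4 + 2.6765*x^3 - 1.7776*x^2 - 0.8383*x - 4.6864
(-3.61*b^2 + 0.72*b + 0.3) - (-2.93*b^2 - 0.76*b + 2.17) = -0.68*b^2 + 1.48*b - 1.87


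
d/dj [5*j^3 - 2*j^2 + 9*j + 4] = 15*j^2 - 4*j + 9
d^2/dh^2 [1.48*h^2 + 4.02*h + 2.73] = 2.96000000000000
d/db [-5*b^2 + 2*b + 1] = 2 - 10*b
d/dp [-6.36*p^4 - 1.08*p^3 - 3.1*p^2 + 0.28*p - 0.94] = -25.44*p^3 - 3.24*p^2 - 6.2*p + 0.28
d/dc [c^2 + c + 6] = 2*c + 1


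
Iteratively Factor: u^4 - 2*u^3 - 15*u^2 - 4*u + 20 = (u + 2)*(u^3 - 4*u^2 - 7*u + 10) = (u - 5)*(u + 2)*(u^2 + u - 2) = (u - 5)*(u - 1)*(u + 2)*(u + 2)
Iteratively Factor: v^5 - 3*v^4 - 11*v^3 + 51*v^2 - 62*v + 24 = (v - 1)*(v^4 - 2*v^3 - 13*v^2 + 38*v - 24) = (v - 2)*(v - 1)*(v^3 - 13*v + 12) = (v - 3)*(v - 2)*(v - 1)*(v^2 + 3*v - 4) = (v - 3)*(v - 2)*(v - 1)*(v + 4)*(v - 1)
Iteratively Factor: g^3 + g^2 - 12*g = (g)*(g^2 + g - 12) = g*(g + 4)*(g - 3)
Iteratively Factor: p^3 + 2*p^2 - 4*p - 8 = (p - 2)*(p^2 + 4*p + 4) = (p - 2)*(p + 2)*(p + 2)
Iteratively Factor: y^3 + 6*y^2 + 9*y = (y + 3)*(y^2 + 3*y) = (y + 3)^2*(y)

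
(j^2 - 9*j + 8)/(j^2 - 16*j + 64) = (j - 1)/(j - 8)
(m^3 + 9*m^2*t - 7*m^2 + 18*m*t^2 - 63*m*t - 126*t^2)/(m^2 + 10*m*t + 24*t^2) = (m^2 + 3*m*t - 7*m - 21*t)/(m + 4*t)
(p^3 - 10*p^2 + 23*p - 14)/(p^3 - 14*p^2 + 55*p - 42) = (p - 2)/(p - 6)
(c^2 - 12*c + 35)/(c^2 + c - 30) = (c - 7)/(c + 6)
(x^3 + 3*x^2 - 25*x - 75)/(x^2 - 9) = (x^2 - 25)/(x - 3)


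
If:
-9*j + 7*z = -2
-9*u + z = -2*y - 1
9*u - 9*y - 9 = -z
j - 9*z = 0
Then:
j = 9/37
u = -46/333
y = -42/37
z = 1/37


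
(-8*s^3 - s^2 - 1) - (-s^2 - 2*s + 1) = -8*s^3 + 2*s - 2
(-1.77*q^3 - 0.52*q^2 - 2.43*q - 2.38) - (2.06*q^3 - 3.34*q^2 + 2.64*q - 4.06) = -3.83*q^3 + 2.82*q^2 - 5.07*q + 1.68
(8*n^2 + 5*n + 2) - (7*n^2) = n^2 + 5*n + 2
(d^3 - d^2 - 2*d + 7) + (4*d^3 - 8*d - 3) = 5*d^3 - d^2 - 10*d + 4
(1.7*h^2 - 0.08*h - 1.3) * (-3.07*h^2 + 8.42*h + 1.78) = -5.219*h^4 + 14.5596*h^3 + 6.3434*h^2 - 11.0884*h - 2.314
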